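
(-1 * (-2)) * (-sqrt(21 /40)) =-sqrt(210) /10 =-1.45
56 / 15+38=626 / 15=41.73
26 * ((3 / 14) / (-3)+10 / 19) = 1573 / 133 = 11.83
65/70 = 0.93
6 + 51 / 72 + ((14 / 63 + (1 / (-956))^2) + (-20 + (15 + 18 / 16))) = 25133249 / 8225424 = 3.06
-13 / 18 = -0.72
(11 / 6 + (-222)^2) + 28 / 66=49286.26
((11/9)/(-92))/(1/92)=-11/9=-1.22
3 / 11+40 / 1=443 / 11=40.27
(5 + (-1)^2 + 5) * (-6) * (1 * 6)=-396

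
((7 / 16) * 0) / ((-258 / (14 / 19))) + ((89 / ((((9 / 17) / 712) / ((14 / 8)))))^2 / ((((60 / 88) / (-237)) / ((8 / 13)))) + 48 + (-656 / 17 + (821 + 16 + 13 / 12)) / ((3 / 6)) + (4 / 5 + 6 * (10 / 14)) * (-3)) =-11760631892489239271 / 1253070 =-9385454836911.94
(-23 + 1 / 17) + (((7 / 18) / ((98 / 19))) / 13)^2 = -4185542503 / 182446992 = -22.94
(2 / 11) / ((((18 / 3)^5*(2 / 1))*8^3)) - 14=-613122047 / 43794432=-14.00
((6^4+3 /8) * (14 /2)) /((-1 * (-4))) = 72597 /32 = 2268.66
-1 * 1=-1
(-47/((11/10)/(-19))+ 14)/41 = 20.14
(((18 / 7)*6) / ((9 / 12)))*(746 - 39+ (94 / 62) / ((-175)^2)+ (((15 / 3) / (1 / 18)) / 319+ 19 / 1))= 31673521798992 / 2119954375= 14940.66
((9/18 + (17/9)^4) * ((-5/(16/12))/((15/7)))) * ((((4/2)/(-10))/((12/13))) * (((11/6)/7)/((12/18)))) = 24825229/12597120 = 1.97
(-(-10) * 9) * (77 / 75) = 92.40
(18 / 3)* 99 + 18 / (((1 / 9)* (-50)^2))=742581 / 1250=594.06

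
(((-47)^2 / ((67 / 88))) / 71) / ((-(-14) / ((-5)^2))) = 2429900 / 33299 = 72.97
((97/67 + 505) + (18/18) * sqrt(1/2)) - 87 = sqrt(2)/2 + 28103/67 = 420.15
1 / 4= 0.25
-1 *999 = -999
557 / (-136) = -557 / 136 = -4.10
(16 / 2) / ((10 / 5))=4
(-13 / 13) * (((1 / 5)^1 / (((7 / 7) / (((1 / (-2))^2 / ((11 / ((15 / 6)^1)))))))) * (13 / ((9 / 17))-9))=-35 / 198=-0.18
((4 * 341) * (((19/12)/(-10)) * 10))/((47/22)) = -142538/141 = -1010.91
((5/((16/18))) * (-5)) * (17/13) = -3825/104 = -36.78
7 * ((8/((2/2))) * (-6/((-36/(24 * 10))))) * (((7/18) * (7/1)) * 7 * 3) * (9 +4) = 4994080/3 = 1664693.33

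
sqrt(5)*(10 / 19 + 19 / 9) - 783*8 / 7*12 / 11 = -75168 / 77 + 451*sqrt(5) / 171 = -970.31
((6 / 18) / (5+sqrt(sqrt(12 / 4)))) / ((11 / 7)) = -175*3^(1 / 4) / 20526 - 7*3^(3 / 4) / 20526+35*sqrt(3) / 20526+875 / 20526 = 0.03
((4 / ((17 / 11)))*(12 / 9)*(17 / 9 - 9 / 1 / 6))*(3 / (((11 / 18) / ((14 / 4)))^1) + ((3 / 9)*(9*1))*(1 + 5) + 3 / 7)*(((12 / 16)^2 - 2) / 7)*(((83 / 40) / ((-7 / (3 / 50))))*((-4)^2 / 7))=872413 / 2186625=0.40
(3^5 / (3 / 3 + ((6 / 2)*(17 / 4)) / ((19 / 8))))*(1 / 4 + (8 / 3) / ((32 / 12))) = 47.70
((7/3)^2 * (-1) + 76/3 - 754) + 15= -6472/9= -719.11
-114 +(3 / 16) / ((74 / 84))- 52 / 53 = -1800485 / 15688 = -114.77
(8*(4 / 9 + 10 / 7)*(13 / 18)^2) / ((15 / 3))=39884 / 25515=1.56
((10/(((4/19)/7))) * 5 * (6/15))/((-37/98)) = -65170/37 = -1761.35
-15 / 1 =-15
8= 8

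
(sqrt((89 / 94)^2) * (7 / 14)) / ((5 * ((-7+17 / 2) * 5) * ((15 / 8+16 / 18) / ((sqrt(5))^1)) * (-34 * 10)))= -267 * sqrt(5) / 19875125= -0.00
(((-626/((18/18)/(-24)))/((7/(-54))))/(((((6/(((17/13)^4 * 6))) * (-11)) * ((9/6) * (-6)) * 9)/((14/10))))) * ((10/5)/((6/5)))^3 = -20913658400/8482617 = -2465.47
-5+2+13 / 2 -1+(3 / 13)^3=11039 / 4394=2.51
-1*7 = -7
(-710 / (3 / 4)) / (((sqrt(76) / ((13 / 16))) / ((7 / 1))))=-32305 * sqrt(19) / 228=-617.61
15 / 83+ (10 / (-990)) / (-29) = 43148 / 238293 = 0.18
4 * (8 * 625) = 20000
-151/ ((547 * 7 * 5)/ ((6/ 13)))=-906/ 248885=-0.00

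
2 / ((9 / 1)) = 2 / 9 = 0.22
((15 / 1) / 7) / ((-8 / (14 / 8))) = -15 / 32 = -0.47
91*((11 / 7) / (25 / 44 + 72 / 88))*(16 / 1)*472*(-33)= -1568067072 / 61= -25706017.57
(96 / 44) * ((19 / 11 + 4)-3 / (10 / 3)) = 6372 / 605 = 10.53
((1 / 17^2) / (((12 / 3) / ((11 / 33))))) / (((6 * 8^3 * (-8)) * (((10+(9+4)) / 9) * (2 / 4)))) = -1 / 108904448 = -0.00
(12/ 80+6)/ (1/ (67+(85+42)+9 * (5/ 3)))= 25707/ 20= 1285.35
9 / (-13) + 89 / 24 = 941 / 312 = 3.02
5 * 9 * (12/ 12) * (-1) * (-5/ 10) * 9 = 405/ 2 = 202.50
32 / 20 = 8 / 5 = 1.60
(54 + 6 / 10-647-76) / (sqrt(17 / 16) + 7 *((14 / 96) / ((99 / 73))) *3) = -18935665056 / 50645285 + 2096316288 *sqrt(17) / 50645285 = -203.22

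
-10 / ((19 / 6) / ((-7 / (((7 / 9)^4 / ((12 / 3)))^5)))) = 746966965804457705533440 / 216579008522089717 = 3448935.20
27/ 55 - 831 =-45678/ 55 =-830.51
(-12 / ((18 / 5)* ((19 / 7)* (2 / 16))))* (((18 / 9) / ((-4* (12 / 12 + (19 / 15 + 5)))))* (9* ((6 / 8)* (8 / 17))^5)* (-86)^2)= 724642329600 / 2940523847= 246.43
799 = 799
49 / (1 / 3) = 147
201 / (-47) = -4.28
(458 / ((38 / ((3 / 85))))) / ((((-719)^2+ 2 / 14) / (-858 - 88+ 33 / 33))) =-908901 / 1168849144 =-0.00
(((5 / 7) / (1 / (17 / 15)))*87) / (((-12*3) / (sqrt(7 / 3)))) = -493*sqrt(21) / 756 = -2.99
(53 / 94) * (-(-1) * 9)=5.07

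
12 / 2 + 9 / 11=75 / 11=6.82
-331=-331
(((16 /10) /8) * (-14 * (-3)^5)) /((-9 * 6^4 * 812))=-1 /13920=-0.00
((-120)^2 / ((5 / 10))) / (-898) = -14400 / 449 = -32.07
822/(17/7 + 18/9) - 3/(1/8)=5010/31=161.61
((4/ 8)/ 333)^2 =1/ 443556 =0.00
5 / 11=0.45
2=2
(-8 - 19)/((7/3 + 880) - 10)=-81/2617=-0.03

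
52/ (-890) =-0.06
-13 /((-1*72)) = 13 /72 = 0.18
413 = 413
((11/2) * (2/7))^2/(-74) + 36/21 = 6095/3626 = 1.68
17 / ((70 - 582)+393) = -1 / 7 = -0.14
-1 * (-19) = 19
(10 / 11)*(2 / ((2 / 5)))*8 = 400 / 11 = 36.36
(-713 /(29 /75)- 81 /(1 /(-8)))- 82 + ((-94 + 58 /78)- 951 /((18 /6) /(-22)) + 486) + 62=6956530 /1131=6150.78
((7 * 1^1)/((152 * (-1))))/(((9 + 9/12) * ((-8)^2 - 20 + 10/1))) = -7/80028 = -0.00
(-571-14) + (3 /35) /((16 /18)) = -163773 /280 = -584.90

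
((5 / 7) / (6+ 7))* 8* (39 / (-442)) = -60 / 1547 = -0.04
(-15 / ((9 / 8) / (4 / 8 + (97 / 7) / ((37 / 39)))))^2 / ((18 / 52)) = 117197.27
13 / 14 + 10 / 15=67 / 42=1.60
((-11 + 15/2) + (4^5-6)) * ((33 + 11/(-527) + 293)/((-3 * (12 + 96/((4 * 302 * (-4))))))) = -52633154789/5720058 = -9201.51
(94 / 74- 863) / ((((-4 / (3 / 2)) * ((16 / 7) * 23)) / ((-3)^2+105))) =9541287 / 13616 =700.74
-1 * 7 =-7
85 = 85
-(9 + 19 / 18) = -181 / 18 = -10.06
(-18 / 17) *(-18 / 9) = 36 / 17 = 2.12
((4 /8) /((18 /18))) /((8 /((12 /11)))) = 3 /44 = 0.07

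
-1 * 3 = -3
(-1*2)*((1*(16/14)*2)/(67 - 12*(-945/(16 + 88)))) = -832/32039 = -0.03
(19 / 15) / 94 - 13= -18311 / 1410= -12.99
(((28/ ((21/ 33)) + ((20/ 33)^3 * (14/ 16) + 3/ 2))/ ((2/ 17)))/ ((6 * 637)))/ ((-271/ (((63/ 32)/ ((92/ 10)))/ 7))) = -39880385/ 3478796665344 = -0.00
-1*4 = -4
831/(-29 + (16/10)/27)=-28.71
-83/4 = -20.75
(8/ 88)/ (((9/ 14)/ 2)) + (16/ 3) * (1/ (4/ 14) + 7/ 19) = 39340/ 1881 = 20.91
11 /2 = 5.50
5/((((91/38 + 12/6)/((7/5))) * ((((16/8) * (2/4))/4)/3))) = 3192/167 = 19.11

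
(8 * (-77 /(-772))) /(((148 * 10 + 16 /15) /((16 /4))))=1155 /535961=0.00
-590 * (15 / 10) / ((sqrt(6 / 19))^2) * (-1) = 5605 / 2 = 2802.50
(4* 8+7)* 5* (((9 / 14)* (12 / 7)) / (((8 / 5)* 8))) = 26325 / 1568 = 16.79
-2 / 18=-1 / 9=-0.11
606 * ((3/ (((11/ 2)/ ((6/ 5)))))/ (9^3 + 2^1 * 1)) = 21816/ 40205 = 0.54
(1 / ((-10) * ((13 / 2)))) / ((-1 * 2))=1 / 130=0.01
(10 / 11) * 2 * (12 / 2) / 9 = 40 / 33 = 1.21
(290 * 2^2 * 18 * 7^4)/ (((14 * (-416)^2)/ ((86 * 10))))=96237225/ 5408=17795.34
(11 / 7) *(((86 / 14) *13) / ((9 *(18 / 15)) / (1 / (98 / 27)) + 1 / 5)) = 30745 / 9653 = 3.19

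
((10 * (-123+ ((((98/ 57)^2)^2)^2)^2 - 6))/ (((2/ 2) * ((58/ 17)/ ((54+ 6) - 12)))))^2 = 9265630820539046804934815948572964940834427159258908245228194059270400/ 14406181030024356391358871026802158858794917058722394307649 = 643170511409.53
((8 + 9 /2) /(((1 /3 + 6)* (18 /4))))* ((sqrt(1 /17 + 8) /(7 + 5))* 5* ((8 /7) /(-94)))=-125* sqrt(2329) /956403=-0.01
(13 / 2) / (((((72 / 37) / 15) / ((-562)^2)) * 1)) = 189901205 / 12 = 15825100.42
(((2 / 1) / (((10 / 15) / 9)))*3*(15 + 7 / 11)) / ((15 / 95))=88236 / 11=8021.45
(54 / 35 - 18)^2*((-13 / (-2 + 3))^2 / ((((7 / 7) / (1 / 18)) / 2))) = 5085.73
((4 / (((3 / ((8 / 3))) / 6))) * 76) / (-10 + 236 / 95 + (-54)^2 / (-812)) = -93802240 / 642591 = -145.98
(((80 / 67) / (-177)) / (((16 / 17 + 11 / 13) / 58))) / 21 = -205088 / 19674081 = -0.01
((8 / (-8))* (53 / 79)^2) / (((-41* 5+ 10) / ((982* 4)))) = 11033752 / 1216995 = 9.07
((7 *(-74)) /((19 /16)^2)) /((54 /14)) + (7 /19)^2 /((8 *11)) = -81685205 /857736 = -95.23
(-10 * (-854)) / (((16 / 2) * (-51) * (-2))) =2135 / 204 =10.47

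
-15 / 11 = -1.36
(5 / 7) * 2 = 10 / 7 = 1.43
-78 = -78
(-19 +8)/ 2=-11/ 2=-5.50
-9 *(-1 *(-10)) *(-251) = 22590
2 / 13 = 0.15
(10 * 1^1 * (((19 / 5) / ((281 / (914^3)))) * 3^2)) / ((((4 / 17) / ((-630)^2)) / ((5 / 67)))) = 2202443248573638000 / 18827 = 116983228797664.95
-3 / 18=-0.17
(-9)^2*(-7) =-567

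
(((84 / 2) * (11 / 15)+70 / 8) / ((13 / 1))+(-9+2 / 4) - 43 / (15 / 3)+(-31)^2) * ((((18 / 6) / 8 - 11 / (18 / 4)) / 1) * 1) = -7336909 / 3744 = -1959.64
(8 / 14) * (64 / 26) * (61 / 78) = 1.10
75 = 75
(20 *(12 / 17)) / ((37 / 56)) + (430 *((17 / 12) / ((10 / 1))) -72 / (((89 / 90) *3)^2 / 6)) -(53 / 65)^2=8218277245003 / 252603066300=32.53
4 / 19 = 0.21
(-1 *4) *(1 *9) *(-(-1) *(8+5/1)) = -468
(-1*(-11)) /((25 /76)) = 836 /25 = 33.44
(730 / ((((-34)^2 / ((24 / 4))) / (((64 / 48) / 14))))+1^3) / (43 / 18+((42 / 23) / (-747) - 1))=0.98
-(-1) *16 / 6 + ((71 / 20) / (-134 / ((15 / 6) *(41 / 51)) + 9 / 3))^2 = 7278055105 / 2726092944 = 2.67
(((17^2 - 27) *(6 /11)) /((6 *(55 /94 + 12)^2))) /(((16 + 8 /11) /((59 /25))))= 17073361 /804706175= 0.02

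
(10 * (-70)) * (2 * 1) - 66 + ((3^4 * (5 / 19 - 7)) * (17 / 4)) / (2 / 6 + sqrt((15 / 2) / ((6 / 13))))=-15654406 / 11039 - 793152 * sqrt(65) / 11039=-1997.37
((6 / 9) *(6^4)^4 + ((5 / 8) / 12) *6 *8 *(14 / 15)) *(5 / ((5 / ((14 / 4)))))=39495538704433 / 6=6582589784072.17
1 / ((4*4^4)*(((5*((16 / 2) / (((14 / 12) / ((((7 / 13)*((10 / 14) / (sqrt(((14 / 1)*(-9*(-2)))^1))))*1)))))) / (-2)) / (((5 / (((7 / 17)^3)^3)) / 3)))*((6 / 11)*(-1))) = 16958066339071*sqrt(7) / 2125136240640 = 21.11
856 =856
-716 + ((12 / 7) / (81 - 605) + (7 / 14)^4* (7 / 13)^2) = -1775333867 / 2479568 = -715.99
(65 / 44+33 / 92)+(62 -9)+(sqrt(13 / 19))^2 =533771 / 9614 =55.52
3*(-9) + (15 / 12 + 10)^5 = 184500477 / 1024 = 180176.25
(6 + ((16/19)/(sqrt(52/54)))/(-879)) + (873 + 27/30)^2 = 76370721/100 -8 * sqrt(78)/72371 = 763707.21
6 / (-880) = -3 / 440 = -0.01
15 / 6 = 5 / 2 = 2.50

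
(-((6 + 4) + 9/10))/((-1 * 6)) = 109/60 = 1.82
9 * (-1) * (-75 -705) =7020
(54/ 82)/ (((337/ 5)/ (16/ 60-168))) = -22644/ 13817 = -1.64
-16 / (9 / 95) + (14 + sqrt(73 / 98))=-154.03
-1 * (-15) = 15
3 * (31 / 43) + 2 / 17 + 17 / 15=37432 / 10965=3.41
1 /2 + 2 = 5 /2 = 2.50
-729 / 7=-104.14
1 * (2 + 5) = 7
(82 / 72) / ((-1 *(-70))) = 41 / 2520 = 0.02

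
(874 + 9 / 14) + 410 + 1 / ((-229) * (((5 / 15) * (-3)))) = 4118579 / 3206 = 1284.65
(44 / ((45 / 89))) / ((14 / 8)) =49.73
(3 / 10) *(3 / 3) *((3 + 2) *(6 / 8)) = 9 / 8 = 1.12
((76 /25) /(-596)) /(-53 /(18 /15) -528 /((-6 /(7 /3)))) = -114 /3602075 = -0.00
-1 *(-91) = 91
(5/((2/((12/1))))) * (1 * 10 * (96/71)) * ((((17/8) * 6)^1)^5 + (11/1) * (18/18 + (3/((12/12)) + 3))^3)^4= 5466161253367921204194902.00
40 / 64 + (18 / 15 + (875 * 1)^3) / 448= 1495361.96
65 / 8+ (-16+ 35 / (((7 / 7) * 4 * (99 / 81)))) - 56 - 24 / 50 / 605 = -6862721 / 121000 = -56.72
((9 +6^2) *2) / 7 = 90 / 7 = 12.86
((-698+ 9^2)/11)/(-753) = 617/8283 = 0.07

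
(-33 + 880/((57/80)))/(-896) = -68519/51072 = -1.34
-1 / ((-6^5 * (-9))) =-1 / 69984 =-0.00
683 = 683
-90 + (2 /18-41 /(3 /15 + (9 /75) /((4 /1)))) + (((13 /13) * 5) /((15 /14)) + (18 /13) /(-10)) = -3547028 /13455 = -263.62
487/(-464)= -487/464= -1.05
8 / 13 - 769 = -9989 / 13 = -768.38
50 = 50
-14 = -14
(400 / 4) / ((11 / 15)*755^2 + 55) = 15 / 62711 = 0.00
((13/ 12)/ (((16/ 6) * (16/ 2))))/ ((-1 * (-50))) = 13/ 12800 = 0.00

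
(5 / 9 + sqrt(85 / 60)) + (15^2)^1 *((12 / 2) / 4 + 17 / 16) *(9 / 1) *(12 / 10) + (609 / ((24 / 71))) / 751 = 6231.02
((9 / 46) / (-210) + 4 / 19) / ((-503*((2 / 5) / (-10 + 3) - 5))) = 12823 / 155626188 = 0.00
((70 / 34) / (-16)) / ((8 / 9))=-315 / 2176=-0.14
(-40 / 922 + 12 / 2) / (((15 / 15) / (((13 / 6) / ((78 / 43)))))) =59039 / 8298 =7.11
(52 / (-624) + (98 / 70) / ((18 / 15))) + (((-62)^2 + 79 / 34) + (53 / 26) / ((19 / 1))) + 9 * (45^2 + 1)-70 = 1109116175 / 50388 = 22011.51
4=4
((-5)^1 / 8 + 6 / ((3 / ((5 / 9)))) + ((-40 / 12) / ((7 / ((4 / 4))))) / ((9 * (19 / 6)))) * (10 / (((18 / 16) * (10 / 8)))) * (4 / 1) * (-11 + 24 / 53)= -80406560 / 570969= -140.82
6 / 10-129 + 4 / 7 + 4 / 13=-58022 / 455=-127.52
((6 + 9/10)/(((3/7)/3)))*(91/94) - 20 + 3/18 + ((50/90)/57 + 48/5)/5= 69553307/2411100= 28.85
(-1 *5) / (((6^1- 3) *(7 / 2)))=-10 / 21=-0.48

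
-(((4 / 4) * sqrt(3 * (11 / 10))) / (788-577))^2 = -33 / 445210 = -0.00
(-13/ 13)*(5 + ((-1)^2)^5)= -6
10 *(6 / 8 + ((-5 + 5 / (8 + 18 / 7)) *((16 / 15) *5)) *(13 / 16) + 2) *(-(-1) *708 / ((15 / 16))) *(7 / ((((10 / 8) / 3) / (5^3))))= -267498983.78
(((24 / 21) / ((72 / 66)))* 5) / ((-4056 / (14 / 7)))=-55 / 21294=-0.00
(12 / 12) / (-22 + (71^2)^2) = 1 / 25411659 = 0.00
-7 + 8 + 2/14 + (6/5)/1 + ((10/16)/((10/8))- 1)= 129/70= 1.84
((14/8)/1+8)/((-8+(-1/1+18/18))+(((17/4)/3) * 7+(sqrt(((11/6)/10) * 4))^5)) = 227053125/42057559 - 4247100 * sqrt(165)/42057559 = 4.10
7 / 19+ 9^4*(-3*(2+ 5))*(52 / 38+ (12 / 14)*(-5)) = 401947.95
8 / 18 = 4 / 9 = 0.44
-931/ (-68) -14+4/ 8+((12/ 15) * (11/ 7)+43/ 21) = 24961/ 7140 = 3.50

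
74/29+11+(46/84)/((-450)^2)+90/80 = 904985323/61661250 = 14.68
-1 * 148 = -148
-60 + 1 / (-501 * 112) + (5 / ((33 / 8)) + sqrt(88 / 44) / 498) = -12095257 / 205744 + sqrt(2) / 498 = -58.79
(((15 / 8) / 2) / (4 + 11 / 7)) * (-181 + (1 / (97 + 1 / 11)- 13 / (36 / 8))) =-1586165 / 51264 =-30.94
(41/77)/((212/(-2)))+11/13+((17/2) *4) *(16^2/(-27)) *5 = -4615323397/2864862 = -1611.01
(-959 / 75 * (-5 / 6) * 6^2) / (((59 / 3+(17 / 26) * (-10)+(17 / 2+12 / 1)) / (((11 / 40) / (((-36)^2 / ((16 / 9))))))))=137137 / 31869450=0.00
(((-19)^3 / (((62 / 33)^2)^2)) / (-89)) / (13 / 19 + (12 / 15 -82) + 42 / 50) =-0.08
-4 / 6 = -2 / 3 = -0.67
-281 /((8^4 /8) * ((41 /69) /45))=-872505 /20992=-41.56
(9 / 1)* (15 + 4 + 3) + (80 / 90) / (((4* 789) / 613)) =1407224 / 7101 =198.17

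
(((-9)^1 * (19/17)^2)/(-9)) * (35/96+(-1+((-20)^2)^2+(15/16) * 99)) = 199976.73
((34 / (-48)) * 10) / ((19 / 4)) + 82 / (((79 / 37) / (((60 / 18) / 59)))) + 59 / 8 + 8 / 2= 25618807 / 2125416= 12.05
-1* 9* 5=-45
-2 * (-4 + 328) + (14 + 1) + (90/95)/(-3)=-12033/19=-633.32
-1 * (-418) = 418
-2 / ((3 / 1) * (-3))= 2 / 9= 0.22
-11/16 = -0.69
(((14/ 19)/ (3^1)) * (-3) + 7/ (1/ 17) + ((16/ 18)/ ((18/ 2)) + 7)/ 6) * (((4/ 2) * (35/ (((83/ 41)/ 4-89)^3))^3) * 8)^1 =-32467681075846831387296661504000/ 131878692253932112714168650527838635443641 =-0.00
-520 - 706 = -1226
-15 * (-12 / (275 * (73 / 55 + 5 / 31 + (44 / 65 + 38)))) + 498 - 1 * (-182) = 50449729 / 74189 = 680.02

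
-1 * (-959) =959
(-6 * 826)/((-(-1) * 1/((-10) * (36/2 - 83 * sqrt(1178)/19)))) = 892080 - 4113480 * sqrt(1178)/19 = -6538597.87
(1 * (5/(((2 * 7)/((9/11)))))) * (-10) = -225/77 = -2.92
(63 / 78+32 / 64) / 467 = 0.00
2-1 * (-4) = 6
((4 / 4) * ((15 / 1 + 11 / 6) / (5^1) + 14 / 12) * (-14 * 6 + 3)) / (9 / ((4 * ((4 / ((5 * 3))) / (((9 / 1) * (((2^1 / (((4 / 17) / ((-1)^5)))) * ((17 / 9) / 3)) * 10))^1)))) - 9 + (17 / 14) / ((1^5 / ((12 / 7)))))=0.09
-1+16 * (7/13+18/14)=2565/91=28.19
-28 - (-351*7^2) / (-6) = -5789 / 2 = -2894.50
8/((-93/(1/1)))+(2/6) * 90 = 2782/93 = 29.91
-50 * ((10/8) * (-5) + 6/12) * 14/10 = 805/2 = 402.50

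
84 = 84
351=351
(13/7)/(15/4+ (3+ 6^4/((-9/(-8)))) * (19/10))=0.00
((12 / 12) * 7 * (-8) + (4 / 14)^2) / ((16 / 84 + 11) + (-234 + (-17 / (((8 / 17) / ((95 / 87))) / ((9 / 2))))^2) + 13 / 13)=-1769733120 / 990227062699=-0.00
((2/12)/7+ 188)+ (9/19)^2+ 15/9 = 189.91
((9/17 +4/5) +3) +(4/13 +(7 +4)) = 17279/1105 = 15.64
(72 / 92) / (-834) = -3 / 3197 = -0.00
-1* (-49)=49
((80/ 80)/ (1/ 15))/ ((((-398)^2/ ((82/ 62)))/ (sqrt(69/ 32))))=615 * sqrt(138)/ 39284192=0.00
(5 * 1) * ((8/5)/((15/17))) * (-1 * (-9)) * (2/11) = 816/55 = 14.84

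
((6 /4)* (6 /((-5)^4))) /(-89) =-9 /55625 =-0.00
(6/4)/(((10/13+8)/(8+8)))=52/19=2.74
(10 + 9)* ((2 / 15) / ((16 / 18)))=57 / 20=2.85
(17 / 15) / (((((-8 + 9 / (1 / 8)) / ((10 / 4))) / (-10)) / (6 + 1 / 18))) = -9265 / 3456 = -2.68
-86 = -86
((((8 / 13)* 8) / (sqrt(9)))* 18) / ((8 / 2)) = 96 / 13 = 7.38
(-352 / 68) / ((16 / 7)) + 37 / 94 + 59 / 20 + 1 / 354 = 3059647 / 2828460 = 1.08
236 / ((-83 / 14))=-3304 / 83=-39.81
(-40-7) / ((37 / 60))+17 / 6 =-16291 / 222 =-73.38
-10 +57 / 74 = -683 / 74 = -9.23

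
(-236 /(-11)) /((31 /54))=12744 /341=37.37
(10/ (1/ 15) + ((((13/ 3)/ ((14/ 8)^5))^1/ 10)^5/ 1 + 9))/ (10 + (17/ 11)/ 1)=1781136096510959354842267725661/ 129333495848280065011890084375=13.77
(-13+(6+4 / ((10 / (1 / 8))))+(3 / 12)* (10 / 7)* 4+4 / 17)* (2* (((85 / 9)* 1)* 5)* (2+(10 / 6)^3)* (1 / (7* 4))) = -11259995 / 95256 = -118.21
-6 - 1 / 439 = -2635 / 439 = -6.00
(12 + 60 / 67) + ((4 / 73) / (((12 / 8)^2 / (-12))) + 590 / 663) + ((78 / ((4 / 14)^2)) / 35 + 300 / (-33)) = 3769406593 / 118900210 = 31.70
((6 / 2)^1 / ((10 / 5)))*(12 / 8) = 2.25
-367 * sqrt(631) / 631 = -14.61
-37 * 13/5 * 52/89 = -25012/445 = -56.21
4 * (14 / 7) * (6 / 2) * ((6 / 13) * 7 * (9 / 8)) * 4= 4536 / 13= 348.92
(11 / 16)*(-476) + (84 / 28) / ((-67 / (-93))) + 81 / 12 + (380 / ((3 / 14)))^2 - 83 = 3792040001 / 1206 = 3144311.78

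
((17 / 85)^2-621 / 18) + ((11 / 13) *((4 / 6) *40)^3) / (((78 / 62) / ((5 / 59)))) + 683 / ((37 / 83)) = 3852733818049 / 1494154350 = 2578.54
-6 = -6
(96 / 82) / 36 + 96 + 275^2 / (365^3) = 4595143219 / 47849091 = 96.03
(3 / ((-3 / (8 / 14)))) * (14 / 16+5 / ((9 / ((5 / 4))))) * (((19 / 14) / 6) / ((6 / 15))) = -10735 / 21168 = -0.51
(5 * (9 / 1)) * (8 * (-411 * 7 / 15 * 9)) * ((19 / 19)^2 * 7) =-4350024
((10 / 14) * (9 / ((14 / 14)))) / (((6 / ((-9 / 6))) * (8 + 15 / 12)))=-45 / 259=-0.17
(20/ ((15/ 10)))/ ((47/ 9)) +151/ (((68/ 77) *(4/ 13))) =558.26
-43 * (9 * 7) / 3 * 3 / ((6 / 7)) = -6321 / 2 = -3160.50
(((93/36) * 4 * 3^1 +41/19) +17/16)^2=108222409/92416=1171.04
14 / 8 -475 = -1893 / 4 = -473.25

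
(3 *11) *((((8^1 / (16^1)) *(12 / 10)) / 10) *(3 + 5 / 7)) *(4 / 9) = 572 / 175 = 3.27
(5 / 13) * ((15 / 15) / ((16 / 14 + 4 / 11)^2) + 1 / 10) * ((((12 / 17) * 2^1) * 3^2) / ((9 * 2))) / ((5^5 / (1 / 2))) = 109119 / 4646525000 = 0.00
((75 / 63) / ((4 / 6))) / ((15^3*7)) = 0.00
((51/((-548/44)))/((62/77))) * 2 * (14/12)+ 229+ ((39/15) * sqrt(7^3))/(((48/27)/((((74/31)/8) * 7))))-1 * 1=212121 * sqrt(7)/9920+ 1835839/8494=272.71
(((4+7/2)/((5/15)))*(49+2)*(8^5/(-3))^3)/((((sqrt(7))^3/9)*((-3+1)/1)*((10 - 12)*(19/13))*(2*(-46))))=10934643138232320*sqrt(7)/21413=1351064606500.80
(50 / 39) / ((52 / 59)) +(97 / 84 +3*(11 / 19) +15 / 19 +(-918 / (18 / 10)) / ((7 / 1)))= -18266095 / 269724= -67.72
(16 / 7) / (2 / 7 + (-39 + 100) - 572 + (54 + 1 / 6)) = -96 / 19175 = -0.01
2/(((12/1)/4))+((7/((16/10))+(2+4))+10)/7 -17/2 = -827/168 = -4.92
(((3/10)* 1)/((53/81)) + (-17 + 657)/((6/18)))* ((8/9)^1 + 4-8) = -4749934/795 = -5974.76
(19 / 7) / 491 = 19 / 3437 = 0.01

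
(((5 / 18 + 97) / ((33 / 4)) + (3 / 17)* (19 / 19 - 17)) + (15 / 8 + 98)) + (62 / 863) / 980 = 929548174201 / 8540282520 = 108.84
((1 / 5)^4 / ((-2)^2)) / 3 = 1 / 7500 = 0.00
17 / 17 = 1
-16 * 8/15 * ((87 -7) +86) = -21248/15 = -1416.53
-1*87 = -87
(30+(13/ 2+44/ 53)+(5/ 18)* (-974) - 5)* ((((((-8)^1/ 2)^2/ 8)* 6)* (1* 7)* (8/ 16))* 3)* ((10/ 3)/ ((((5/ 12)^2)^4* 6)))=-76004950081536/ 4140625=-18355912.47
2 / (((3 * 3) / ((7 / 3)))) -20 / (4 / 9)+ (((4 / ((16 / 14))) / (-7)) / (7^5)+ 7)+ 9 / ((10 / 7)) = -70749134 / 2268945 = -31.18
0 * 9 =0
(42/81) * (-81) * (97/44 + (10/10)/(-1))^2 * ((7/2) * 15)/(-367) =6193845/710512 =8.72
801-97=704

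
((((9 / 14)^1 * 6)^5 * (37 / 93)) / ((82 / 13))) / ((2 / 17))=39110337513 / 85446788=457.72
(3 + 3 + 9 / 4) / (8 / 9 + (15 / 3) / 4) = 27 / 7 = 3.86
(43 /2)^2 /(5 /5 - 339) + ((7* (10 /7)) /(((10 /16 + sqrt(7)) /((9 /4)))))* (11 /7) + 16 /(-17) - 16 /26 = -47394161 /7561736 + 1760* sqrt(7) /329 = 7.89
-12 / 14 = -6 / 7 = -0.86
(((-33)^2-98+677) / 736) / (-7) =-417 / 1288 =-0.32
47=47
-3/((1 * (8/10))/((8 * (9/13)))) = -270/13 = -20.77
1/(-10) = -1/10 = -0.10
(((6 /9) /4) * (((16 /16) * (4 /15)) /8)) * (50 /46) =5 /828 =0.01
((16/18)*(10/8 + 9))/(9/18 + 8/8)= 164/27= 6.07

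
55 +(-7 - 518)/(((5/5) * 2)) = -415/2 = -207.50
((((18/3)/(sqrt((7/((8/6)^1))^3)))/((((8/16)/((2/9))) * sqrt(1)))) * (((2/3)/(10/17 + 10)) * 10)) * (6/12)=544 * sqrt(21)/35721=0.07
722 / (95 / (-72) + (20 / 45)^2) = -467856 / 727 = -643.54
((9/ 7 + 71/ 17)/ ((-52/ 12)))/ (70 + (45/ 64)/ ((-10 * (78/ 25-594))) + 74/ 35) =-472704000/ 27043755601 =-0.02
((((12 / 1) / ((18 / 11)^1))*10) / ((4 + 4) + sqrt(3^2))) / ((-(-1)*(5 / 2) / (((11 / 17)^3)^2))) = 14172488 / 72412707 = 0.20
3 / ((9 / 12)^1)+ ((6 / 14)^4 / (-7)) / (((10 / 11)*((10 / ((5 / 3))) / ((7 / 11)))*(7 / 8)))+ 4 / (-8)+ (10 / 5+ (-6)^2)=41.50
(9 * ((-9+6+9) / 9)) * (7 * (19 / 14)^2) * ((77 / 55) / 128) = 0.85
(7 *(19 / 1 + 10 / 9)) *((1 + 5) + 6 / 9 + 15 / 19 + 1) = 1190.44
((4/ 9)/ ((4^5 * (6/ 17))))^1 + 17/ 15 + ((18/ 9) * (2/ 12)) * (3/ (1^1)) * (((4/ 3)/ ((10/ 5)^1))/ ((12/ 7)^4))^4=5309788405915415429/ 4679882803280609280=1.13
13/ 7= 1.86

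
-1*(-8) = 8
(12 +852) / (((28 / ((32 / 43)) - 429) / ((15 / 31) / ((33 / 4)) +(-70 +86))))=-37850112 / 1067671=-35.45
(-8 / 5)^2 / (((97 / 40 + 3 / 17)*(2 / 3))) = 13056 / 8845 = 1.48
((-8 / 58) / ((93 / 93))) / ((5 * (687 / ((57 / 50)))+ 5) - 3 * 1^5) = -19 / 415338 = -0.00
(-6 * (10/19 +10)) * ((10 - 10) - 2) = 2400/19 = 126.32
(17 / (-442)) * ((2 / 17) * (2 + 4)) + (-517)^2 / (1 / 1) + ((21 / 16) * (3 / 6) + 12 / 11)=20793079691 / 77792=267290.72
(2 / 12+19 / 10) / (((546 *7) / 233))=7223 / 57330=0.13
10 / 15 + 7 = 7.67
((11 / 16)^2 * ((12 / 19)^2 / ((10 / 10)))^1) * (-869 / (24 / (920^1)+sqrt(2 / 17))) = 5550289965 / 151891472-12515359725 * sqrt(34) / 151891472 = -443.91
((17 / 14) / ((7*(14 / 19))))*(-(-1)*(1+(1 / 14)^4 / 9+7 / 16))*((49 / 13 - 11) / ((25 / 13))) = -471567403 / 370594350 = -1.27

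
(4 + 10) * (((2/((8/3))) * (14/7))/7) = 3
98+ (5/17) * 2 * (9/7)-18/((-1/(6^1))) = 24604/119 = 206.76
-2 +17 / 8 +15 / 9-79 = -1853 / 24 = -77.21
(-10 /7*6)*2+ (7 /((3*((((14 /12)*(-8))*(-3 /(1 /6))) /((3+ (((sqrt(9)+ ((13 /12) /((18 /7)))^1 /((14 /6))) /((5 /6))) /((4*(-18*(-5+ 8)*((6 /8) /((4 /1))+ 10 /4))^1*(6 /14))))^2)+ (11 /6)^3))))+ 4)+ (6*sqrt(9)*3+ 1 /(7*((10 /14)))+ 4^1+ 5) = 552304647257261 /11005505380800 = 50.18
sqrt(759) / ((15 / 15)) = sqrt(759) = 27.55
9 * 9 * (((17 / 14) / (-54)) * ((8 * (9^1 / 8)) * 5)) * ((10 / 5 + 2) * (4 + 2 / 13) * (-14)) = 19066.15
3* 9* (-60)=-1620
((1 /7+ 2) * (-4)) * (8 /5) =-96 /7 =-13.71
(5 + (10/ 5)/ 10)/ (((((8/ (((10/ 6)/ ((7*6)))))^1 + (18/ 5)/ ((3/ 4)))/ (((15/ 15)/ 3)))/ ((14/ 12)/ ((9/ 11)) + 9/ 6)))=1027/ 41796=0.02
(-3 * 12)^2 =1296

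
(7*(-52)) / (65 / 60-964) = 4368 / 11555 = 0.38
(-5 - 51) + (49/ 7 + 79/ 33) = -1538/ 33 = -46.61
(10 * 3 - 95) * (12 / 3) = -260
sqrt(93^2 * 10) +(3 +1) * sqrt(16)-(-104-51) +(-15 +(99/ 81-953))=-7162/ 9 +93 * sqrt(10)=-501.69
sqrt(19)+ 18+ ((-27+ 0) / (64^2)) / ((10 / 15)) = sqrt(19)+ 147375 / 8192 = 22.35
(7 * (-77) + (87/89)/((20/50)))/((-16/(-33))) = -3151731/2848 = -1106.65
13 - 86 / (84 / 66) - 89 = -1005 / 7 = -143.57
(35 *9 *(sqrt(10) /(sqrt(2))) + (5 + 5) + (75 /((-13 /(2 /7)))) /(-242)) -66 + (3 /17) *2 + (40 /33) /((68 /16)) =-31085233 /561561 + 315 *sqrt(5) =649.01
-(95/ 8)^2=-9025/ 64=-141.02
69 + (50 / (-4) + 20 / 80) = 227 / 4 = 56.75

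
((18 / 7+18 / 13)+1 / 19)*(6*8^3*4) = 85168128 / 1729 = 49258.60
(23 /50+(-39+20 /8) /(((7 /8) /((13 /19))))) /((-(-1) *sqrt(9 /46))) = -62247 *sqrt(46) /6650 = -63.49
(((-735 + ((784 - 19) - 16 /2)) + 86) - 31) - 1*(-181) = 258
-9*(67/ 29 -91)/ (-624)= -1.28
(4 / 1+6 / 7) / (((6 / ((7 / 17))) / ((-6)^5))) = -2592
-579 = -579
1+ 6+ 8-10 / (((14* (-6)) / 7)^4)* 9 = 17275 / 1152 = 15.00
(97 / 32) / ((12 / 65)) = 6305 / 384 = 16.42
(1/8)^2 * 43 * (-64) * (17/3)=-731/3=-243.67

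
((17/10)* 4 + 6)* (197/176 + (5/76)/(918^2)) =3154316152/220161645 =14.33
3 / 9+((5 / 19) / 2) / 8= 0.35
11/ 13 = 0.85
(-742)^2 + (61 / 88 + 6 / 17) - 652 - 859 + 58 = 821471621 / 1496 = 549112.05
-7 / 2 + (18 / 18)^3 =-5 / 2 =-2.50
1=1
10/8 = 5/4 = 1.25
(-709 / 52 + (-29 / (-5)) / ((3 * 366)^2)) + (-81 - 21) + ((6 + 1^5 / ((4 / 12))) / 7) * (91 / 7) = -13565681599 / 137137455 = -98.92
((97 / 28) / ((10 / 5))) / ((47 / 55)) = 5335 / 2632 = 2.03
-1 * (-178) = 178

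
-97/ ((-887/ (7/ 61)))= 0.01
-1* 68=-68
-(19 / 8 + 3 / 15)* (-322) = 16583 / 20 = 829.15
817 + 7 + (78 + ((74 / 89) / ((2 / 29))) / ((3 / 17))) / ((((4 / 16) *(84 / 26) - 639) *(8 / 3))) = 4866949121 / 5907108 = 823.91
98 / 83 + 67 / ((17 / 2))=12788 / 1411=9.06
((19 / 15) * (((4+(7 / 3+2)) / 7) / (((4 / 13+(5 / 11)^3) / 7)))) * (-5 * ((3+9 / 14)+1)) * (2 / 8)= -534230125 / 3502296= -152.54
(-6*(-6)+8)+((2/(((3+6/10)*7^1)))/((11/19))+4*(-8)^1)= 8411/693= 12.14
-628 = -628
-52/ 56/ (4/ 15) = -195/ 56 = -3.48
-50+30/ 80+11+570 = 4251/ 8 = 531.38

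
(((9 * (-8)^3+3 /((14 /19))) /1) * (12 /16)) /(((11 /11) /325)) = -62843625 /56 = -1122207.59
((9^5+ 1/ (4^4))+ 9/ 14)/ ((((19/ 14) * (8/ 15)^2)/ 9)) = 214279358175/ 155648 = 1376692.01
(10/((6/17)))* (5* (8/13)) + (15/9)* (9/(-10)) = 6683/78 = 85.68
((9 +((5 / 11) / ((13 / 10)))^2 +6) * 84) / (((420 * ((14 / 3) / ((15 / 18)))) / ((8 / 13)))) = 618470 / 1860859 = 0.33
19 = 19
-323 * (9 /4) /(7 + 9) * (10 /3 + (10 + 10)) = -33915 /32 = -1059.84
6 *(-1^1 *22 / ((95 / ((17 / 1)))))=-2244 / 95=-23.62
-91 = -91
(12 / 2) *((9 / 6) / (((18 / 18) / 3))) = 27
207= 207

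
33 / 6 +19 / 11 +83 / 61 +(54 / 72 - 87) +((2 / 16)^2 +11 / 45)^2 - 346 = -2357532790729 / 5565542400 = -423.59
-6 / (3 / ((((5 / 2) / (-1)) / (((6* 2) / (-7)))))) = -35 / 12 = -2.92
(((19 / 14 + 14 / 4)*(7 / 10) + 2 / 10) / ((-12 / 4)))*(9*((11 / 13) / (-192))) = 99 / 2080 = 0.05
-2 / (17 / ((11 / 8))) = -11 / 68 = -0.16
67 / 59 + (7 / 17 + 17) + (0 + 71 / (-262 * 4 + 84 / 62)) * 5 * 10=246606394 / 16271669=15.16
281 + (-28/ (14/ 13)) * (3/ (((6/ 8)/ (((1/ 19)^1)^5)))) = 695783715/ 2476099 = 281.00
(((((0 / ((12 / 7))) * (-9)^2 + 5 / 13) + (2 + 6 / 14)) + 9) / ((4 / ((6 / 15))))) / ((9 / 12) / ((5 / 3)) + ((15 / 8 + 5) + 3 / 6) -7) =4300 / 3003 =1.43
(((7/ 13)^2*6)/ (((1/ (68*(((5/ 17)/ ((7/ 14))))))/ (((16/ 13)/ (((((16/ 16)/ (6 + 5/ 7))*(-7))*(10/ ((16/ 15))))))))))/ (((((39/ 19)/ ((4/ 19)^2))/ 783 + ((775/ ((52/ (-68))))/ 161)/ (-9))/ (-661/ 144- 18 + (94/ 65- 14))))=147836017473536/ 364162142175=405.96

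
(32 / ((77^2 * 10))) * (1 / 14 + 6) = 136 / 41503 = 0.00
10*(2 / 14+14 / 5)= 206 / 7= 29.43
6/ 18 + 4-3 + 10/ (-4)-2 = -3.17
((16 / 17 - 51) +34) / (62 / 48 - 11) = 6552 / 3961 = 1.65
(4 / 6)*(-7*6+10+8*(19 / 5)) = -16 / 15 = -1.07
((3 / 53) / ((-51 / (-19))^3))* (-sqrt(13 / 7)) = -6859* sqrt(91) / 16404507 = -0.00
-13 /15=-0.87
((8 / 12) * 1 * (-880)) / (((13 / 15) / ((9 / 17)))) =-79200 / 221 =-358.37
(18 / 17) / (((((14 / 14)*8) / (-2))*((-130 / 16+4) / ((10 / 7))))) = 0.09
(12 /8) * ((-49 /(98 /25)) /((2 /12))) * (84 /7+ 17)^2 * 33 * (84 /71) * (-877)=230007150450 /71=3239537330.28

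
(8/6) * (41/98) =0.56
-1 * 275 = -275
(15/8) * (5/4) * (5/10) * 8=75/8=9.38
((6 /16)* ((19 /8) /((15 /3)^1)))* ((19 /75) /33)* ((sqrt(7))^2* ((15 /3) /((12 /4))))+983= 155709727 /158400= 983.02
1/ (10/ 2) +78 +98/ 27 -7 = 10102/ 135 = 74.83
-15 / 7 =-2.14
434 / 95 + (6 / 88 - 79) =-310839 / 4180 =-74.36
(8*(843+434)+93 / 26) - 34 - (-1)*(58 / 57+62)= 10248.59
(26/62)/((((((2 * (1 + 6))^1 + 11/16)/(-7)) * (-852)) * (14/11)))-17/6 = -8792423/3103410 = -2.83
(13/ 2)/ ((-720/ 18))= -13/ 80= -0.16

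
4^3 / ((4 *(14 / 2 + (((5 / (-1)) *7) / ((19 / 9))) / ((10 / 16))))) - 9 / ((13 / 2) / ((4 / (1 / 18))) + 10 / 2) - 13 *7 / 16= -36005181 / 4351088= -8.27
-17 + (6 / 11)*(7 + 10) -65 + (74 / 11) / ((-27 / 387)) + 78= -91.15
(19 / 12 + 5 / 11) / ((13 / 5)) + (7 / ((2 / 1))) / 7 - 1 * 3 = -1.72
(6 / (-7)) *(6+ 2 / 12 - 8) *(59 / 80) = 649 / 560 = 1.16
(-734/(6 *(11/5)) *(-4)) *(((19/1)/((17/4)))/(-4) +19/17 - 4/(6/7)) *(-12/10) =1245.58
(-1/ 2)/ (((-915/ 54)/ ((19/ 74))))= 171/ 22570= 0.01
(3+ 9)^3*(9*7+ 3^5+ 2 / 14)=529014.86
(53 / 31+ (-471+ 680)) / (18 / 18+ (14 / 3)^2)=58788 / 6355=9.25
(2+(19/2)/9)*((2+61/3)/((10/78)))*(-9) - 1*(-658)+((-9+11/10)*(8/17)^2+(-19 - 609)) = -13762901/2890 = -4762.25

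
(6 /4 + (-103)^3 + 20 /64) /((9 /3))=-17483603 /48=-364241.73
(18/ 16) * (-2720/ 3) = -1020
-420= -420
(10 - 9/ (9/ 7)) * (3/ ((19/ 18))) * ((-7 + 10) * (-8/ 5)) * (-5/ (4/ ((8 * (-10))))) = -77760/ 19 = -4092.63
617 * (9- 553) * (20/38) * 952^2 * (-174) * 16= 8468903639777280/19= 445731770514593.68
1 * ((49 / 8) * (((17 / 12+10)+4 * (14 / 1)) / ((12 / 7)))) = 277487 / 1152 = 240.87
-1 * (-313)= 313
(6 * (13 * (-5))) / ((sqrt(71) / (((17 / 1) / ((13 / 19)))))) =-9690 * sqrt(71) / 71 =-1149.99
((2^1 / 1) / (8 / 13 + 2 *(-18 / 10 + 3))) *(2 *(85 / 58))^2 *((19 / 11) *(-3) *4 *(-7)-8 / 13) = 823.23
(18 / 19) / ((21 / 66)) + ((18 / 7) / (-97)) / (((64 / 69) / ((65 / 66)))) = 3826629 / 1297472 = 2.95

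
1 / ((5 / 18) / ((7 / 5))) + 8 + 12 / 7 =14.75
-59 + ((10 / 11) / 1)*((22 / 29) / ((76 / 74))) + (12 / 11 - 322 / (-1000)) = -172482679 / 3030500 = -56.92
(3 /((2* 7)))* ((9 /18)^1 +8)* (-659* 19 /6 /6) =-212857 /336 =-633.50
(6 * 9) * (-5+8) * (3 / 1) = 486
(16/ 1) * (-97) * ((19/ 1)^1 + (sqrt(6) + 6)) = -38800 - 1552 * sqrt(6) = -42601.61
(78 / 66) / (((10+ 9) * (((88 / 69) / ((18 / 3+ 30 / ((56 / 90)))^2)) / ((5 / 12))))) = 7117695 / 119168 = 59.73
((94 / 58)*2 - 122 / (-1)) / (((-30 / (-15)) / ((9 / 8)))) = 2043 / 29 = 70.45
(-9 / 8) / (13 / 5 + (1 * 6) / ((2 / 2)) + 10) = -0.06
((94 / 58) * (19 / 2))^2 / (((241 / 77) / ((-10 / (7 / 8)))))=-175438780 / 202681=-865.59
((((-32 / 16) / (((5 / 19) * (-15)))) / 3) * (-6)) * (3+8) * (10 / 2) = -55.73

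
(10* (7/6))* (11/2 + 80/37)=6615/74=89.39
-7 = -7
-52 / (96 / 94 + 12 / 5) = -3055 / 201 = -15.20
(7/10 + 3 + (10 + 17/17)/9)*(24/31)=1772/465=3.81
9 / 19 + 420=7989 / 19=420.47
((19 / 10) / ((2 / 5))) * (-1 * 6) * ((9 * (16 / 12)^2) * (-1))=456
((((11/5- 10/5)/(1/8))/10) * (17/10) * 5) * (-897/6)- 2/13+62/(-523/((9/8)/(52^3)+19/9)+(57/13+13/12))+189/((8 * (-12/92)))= -808250621644015479/2100144530502200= -384.85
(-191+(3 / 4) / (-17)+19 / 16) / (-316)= 51641 / 85952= 0.60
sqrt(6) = 2.45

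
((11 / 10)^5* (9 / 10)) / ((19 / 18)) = 13045131 / 9500000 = 1.37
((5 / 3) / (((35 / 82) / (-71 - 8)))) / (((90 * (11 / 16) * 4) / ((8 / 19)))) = -0.52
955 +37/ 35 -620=11762/ 35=336.06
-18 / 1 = -18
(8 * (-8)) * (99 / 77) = -576 / 7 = -82.29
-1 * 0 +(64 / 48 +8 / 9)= 20 / 9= 2.22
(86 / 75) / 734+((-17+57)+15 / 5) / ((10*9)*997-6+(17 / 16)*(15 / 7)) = 62742461 / 30734240675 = 0.00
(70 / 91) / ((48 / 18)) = 15 / 52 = 0.29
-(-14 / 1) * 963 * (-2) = -26964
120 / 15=8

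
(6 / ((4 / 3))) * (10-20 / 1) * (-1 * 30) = 1350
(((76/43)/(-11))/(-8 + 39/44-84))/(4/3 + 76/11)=0.00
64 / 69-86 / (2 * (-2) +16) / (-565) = 73309 / 77970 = 0.94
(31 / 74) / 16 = 31 / 1184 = 0.03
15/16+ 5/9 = 215/144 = 1.49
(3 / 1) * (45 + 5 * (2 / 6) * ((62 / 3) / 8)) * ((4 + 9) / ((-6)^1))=-23075 / 72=-320.49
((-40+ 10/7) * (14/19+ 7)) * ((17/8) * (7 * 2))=-337365/38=-8878.03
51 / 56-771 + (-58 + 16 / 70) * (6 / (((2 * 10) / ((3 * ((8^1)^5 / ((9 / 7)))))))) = -1325908.01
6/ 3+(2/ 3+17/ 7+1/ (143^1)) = 15322/ 3003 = 5.10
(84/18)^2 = 196/9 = 21.78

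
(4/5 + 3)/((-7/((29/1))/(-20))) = 2204/7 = 314.86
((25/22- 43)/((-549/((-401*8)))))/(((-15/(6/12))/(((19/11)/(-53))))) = -4678066/17603685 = -0.27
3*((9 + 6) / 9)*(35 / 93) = 175 / 93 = 1.88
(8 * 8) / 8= 8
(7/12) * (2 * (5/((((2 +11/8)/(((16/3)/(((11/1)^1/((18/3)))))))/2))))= 8960/891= 10.06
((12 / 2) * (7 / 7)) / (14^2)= 3 / 98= 0.03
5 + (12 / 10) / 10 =128 / 25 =5.12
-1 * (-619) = 619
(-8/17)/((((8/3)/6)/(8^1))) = -144/17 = -8.47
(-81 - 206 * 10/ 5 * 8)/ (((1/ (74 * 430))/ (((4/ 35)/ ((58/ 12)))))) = -515789472/ 203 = -2540834.84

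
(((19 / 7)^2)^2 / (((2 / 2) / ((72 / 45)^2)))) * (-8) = -66724352 / 60025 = -1111.61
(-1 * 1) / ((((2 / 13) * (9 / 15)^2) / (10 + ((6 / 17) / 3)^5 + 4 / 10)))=-266618170 / 1419857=-187.78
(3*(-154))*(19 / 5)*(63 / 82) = -276507 / 205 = -1348.81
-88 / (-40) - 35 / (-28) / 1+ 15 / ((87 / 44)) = 6401 / 580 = 11.04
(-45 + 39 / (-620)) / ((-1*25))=1.80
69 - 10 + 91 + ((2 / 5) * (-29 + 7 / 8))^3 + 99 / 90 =-407273 / 320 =-1272.73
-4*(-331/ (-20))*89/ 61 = -29459/ 305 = -96.59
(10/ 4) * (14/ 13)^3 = 6860/ 2197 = 3.12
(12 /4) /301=3 /301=0.01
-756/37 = -20.43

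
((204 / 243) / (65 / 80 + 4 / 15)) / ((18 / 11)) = 29920 / 62937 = 0.48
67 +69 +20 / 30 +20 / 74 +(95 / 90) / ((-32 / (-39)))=327313 / 2368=138.22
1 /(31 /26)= 26 /31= 0.84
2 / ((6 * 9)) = 1 / 27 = 0.04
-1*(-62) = 62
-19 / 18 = -1.06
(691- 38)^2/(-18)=-426409/18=-23689.39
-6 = -6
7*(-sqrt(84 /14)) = -7*sqrt(6) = -17.15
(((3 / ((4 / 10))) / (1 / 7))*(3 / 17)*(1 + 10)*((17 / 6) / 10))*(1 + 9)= 1155 / 4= 288.75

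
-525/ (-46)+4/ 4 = 571/ 46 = 12.41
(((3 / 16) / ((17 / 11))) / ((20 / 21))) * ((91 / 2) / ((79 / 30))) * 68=189189 / 1264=149.67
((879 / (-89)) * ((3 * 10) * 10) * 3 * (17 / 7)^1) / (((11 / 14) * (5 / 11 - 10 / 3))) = 16138440 / 1691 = 9543.73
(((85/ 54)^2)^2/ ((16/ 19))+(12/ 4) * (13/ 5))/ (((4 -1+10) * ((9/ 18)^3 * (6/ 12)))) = 10264966319/ 552698640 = 18.57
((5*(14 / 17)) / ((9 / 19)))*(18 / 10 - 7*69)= -213332 / 51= -4182.98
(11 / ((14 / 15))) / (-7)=-165 / 98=-1.68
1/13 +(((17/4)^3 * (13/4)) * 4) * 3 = 2490955/832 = 2993.94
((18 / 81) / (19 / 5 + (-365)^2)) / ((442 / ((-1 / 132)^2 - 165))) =-14374795 / 23086110288384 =-0.00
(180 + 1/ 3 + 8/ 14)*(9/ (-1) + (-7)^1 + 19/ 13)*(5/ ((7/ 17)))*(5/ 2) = -14531175/ 182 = -79841.62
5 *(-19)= -95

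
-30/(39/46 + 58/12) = -1035/196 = -5.28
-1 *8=-8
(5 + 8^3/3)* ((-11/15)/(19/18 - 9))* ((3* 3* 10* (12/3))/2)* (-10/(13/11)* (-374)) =1561016160/169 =9236782.01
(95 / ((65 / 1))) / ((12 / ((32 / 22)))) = 76 / 429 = 0.18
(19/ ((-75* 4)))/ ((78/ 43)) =-0.03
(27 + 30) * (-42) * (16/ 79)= -38304/ 79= -484.86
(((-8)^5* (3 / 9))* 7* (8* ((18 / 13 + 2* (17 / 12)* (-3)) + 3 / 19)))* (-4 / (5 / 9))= -37841534976 / 1235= -30640919.01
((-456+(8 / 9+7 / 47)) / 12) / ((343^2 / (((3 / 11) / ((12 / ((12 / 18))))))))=-192449 / 39414297384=-0.00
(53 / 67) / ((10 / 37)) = 1961 / 670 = 2.93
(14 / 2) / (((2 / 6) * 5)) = 21 / 5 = 4.20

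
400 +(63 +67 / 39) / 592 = 2309431 / 5772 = 400.11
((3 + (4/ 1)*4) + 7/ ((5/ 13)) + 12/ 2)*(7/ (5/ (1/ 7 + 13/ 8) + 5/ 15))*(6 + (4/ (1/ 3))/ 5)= 6286896/ 7825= 803.44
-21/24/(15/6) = -7/20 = -0.35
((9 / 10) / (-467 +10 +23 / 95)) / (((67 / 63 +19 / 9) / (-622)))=1116801 / 2892800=0.39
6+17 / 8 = 8.12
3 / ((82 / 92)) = 138 / 41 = 3.37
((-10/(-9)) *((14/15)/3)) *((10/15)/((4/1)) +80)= 6734/243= 27.71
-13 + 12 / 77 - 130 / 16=-12917 / 616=-20.97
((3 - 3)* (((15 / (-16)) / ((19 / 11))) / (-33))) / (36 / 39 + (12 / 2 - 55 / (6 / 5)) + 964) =0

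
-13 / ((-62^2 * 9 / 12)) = 13 / 2883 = 0.00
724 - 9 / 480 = 115837 / 160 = 723.98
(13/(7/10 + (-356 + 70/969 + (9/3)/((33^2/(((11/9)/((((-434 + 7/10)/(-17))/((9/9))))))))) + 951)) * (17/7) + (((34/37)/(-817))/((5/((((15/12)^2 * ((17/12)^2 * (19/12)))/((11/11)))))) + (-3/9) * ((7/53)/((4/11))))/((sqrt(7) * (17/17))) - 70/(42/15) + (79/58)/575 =-2060160599485874881/82589313886966850 - 142430009 * sqrt(7)/8159768064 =-24.99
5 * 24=120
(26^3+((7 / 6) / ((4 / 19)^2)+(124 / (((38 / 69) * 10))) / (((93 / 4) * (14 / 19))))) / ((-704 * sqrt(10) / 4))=-5377111 * sqrt(10) / 537600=-31.63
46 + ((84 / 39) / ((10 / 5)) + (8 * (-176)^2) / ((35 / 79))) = 254520236 / 455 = 559385.13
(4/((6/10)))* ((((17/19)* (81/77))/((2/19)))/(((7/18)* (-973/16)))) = -1321920/524447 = -2.52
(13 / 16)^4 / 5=28561 / 327680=0.09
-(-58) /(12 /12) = 58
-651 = -651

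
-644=-644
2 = 2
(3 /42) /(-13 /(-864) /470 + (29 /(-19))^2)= 73297440 /2390625811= 0.03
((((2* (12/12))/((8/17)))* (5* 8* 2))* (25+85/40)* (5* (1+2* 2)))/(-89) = -461125/178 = -2590.59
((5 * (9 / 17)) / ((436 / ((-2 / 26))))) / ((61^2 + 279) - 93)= -45 / 376462892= -0.00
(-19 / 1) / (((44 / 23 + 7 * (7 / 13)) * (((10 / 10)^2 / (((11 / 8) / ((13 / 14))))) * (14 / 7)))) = -33649 / 13592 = -2.48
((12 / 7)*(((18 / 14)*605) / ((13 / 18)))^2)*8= 922172169600 / 57967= 15908571.59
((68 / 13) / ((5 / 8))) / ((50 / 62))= 16864 / 1625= 10.38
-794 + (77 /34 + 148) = -643.74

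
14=14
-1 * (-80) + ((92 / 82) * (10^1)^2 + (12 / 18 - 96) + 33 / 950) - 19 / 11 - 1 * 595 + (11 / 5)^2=-636236357 / 1285350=-494.99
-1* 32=-32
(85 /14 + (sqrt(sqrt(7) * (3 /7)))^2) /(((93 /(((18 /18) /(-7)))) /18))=-255 /1519-18 * sqrt(7) /1519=-0.20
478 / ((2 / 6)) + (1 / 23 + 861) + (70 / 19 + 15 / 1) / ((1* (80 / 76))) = 212777 / 92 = 2312.79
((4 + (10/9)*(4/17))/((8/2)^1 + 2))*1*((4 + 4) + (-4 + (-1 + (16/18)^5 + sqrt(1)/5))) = 361411424/135517455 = 2.67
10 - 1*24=-14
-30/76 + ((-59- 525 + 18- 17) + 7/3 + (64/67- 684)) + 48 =-9288619/7638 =-1216.11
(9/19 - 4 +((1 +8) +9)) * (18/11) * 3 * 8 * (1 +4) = 54000/19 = 2842.11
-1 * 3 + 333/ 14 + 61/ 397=116381/ 5558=20.94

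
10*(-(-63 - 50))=1130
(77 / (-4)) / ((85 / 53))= -4081 / 340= -12.00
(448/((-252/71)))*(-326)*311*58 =742235640.89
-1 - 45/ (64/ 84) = -60.06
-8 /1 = -8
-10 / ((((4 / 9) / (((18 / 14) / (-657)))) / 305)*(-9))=-1.49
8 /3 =2.67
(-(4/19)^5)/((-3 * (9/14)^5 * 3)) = 0.00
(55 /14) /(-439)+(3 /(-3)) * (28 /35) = -24859 /30730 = -0.81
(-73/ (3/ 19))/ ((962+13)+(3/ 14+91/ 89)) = -1728202/ 3649173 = -0.47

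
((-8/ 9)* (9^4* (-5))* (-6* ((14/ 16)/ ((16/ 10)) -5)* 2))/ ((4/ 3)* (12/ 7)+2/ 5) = 109076625/ 188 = 580194.81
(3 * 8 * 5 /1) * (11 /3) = 440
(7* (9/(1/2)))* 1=126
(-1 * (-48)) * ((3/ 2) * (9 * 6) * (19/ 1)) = 73872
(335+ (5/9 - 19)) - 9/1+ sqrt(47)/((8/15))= 15 * sqrt(47)/8+ 2768/9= 320.41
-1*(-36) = 36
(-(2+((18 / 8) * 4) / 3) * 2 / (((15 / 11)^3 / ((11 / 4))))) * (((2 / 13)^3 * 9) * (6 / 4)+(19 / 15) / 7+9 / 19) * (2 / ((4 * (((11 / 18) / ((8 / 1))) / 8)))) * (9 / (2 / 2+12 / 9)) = -394155993792 / 255675875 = -1541.62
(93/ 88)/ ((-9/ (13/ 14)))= -403/ 3696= -0.11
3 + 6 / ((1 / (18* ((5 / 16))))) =36.75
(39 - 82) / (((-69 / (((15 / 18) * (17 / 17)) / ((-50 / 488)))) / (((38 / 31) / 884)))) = -49837 / 7090785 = -0.01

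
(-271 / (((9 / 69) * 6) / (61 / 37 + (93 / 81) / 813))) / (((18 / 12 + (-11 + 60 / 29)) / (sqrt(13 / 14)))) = 446942693 * sqrt(182) / 81377541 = 74.09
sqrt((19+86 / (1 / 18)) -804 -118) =sqrt(645) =25.40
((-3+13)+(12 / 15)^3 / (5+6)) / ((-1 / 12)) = -165768 / 1375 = -120.56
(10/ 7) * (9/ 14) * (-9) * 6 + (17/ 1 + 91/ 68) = -104137/ 3332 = -31.25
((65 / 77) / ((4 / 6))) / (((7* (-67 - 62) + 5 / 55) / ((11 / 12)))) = -55 / 42784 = -0.00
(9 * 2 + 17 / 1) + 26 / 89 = 3141 / 89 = 35.29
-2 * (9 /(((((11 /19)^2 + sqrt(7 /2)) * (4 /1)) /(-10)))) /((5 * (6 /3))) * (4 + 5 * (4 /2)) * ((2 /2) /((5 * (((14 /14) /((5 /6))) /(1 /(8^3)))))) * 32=-917301 /14127440 + 2736741 * sqrt(14) /28254880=0.30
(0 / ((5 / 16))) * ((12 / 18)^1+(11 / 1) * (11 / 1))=0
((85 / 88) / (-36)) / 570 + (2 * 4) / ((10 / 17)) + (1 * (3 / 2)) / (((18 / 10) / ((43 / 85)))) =430431547 / 30697920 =14.02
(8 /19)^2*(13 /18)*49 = 20384 /3249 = 6.27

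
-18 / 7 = -2.57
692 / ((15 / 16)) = 11072 / 15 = 738.13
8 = 8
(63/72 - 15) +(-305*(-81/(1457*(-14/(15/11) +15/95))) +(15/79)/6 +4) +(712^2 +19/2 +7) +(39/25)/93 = 33622031458348137/66322348600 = 506948.75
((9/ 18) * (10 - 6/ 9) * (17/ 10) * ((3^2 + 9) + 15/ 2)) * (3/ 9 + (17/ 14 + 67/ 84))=56933/ 120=474.44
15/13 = 1.15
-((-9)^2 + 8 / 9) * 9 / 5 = -737 / 5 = -147.40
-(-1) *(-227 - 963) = -1190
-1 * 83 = -83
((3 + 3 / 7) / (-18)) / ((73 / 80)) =-320 / 1533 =-0.21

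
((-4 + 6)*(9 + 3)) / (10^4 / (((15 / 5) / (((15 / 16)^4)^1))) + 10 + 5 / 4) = 32768 / 3530985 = 0.01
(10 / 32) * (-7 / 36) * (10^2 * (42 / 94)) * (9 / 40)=-3675 / 6016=-0.61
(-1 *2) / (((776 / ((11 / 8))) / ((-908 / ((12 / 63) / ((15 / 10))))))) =157311 / 6208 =25.34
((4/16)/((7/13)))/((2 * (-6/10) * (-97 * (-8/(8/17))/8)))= -65/34629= -0.00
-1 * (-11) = 11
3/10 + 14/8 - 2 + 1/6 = 13/60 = 0.22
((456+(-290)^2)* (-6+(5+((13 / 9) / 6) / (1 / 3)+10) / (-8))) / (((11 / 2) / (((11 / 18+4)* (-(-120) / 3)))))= -20124539390 / 891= -22586463.96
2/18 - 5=-44/9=-4.89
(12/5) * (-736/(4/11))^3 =-19899527577.60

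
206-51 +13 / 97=15048 / 97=155.13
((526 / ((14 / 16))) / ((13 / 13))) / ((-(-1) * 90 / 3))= 2104 / 105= 20.04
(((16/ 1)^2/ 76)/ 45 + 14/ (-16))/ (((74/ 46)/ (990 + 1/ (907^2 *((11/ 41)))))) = -1127705607660229/ 2290156098120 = -492.41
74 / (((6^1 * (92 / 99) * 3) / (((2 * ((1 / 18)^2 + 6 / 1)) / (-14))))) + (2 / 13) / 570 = -977574973 / 257690160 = -3.79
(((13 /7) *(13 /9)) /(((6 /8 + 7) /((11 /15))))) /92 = 1859 /673785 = 0.00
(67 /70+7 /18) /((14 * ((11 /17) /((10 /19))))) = 7208 /92169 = 0.08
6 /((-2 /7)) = -21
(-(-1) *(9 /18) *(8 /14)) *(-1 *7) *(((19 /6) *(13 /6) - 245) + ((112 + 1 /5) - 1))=22849 /90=253.88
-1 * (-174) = 174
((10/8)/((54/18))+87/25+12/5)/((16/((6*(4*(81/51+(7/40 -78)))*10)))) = -7200.56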